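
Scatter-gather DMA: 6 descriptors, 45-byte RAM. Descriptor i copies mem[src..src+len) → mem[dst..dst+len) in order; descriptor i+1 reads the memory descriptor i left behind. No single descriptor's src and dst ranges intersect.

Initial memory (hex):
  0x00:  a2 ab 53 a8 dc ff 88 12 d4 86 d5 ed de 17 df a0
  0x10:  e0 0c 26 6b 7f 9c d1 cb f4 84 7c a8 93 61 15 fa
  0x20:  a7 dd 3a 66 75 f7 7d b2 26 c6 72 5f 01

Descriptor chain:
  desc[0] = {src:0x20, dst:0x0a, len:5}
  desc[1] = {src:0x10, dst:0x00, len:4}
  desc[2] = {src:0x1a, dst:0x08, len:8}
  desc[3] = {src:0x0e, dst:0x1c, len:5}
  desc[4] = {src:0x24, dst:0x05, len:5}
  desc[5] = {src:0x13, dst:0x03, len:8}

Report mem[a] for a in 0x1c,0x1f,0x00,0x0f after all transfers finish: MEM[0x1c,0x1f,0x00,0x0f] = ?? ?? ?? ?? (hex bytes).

MEM[0x1c,0x1f,0x00,0x0f] = a7 0c e0 dd

D0: mem[0x0a..0x0e] <- [a7 dd 3a 66 75]
D1: mem[0x00..0x03] <- [e0 0c 26 6b]
D2: mem[0x08..0x0f] <- [7c a8 93 61 15 fa a7 dd]
D3: mem[0x1c..0x20] <- [a7 dd e0 0c 26]
D4: mem[0x05..0x09] <- [75 f7 7d b2 26]
D5: mem[0x03..0x0a] <- [6b 7f 9c d1 cb f4 84 7c]
query mem[0x1c]=0xa7, mem[0x1f]=0x0c, mem[0x00]=0xe0, mem[0x0f]=0xdd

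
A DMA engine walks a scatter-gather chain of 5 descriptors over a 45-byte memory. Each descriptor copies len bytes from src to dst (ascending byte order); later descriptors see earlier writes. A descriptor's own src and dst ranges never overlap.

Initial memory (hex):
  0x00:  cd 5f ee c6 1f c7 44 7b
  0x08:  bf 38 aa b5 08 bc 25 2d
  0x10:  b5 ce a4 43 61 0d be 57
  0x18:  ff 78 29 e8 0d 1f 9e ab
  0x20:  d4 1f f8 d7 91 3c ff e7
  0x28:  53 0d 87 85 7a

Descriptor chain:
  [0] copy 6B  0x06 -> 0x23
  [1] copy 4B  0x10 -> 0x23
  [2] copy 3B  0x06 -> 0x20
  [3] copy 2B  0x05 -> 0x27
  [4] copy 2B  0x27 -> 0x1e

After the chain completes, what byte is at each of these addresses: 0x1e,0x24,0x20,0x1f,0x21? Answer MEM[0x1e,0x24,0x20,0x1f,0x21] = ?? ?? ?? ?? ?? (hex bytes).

MEM[0x1e,0x24,0x20,0x1f,0x21] = c7 ce 44 44 7b

[0] 0x06->0x23 len=6 : 44 7b bf 38 aa b5
[1] 0x10->0x23 len=4 : b5 ce a4 43
[2] 0x06->0x20 len=3 : 44 7b bf
[3] 0x05->0x27 len=2 : c7 44
[4] 0x27->0x1e len=2 : c7 44
query mem[0x1e]=0xc7, mem[0x24]=0xce, mem[0x20]=0x44, mem[0x1f]=0x44, mem[0x21]=0x7b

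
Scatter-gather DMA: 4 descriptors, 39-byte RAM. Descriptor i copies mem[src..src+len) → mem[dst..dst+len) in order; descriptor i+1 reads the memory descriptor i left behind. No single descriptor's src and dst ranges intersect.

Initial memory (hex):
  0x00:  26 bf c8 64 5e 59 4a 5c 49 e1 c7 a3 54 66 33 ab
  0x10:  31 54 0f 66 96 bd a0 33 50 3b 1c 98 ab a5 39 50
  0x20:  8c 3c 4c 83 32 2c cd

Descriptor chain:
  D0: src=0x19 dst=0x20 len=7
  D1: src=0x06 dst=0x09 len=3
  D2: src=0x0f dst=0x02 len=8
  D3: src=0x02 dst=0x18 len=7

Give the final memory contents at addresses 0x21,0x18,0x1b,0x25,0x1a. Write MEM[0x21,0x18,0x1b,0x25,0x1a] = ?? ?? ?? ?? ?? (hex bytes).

  after D0: wrote 7B at 0x20 = 3b1c98aba53950
  after D1: wrote 3B at 0x09 = 4a5c49
  after D2: wrote 8B at 0x02 = ab31540f6696bda0
  after D3: wrote 7B at 0x18 = ab31540f6696bd
query mem[0x21]=0x1c, mem[0x18]=0xab, mem[0x1b]=0x0f, mem[0x25]=0x39, mem[0x1a]=0x54

MEM[0x21,0x18,0x1b,0x25,0x1a] = 1c ab 0f 39 54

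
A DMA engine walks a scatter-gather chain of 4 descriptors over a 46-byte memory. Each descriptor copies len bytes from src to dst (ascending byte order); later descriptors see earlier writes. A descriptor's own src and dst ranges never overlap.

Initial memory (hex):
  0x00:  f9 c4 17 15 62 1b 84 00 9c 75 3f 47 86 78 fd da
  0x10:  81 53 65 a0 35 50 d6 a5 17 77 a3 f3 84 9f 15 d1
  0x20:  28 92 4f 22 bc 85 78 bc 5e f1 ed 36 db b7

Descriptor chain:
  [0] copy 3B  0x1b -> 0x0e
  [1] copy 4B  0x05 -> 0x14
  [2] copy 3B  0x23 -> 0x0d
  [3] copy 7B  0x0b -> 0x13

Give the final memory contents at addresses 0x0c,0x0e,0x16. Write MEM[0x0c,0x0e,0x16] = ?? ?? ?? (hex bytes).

#0 dst[0x0e+3] := {0xf3,0x84,0x9f}
#1 dst[0x14+4] := {0x1b,0x84,0x00,0x9c}
#2 dst[0x0d+3] := {0x22,0xbc,0x85}
#3 dst[0x13+7] := {0x47,0x86,0x22,0xbc,0x85,0x9f,0x53}
query mem[0x0c]=0x86, mem[0x0e]=0xbc, mem[0x16]=0xbc

MEM[0x0c,0x0e,0x16] = 86 bc bc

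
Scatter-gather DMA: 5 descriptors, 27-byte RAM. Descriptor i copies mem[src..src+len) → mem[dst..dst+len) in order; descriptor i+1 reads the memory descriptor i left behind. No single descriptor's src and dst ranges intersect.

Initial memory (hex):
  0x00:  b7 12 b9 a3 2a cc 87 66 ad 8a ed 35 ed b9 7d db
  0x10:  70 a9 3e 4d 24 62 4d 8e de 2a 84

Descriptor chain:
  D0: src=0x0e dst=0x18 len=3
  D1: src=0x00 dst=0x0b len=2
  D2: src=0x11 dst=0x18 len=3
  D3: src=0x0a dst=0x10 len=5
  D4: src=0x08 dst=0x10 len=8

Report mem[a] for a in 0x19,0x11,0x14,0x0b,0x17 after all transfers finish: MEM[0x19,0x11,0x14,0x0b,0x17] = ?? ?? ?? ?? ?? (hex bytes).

MEM[0x19,0x11,0x14,0x0b,0x17] = 3e 8a 12 b7 db

#0 dst[0x18+3] := {0x7d,0xdb,0x70}
#1 dst[0x0b+2] := {0xb7,0x12}
#2 dst[0x18+3] := {0xa9,0x3e,0x4d}
#3 dst[0x10+5] := {0xed,0xb7,0x12,0xb9,0x7d}
#4 dst[0x10+8] := {0xad,0x8a,0xed,0xb7,0x12,0xb9,0x7d,0xdb}
query mem[0x19]=0x3e, mem[0x11]=0x8a, mem[0x14]=0x12, mem[0x0b]=0xb7, mem[0x17]=0xdb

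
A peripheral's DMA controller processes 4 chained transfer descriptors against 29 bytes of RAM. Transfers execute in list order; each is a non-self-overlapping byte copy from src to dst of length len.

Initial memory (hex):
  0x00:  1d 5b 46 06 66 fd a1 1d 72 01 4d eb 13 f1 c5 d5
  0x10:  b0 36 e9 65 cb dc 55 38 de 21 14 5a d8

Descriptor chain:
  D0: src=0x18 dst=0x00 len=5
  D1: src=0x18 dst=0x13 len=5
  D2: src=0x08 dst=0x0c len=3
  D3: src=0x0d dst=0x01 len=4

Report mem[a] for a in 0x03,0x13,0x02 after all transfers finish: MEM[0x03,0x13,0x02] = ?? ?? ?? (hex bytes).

D0: mem[0x00..0x04] <- [de 21 14 5a d8]
D1: mem[0x13..0x17] <- [de 21 14 5a d8]
D2: mem[0x0c..0x0e] <- [72 01 4d]
D3: mem[0x01..0x04] <- [01 4d d5 b0]
query mem[0x03]=0xd5, mem[0x13]=0xde, mem[0x02]=0x4d

MEM[0x03,0x13,0x02] = d5 de 4d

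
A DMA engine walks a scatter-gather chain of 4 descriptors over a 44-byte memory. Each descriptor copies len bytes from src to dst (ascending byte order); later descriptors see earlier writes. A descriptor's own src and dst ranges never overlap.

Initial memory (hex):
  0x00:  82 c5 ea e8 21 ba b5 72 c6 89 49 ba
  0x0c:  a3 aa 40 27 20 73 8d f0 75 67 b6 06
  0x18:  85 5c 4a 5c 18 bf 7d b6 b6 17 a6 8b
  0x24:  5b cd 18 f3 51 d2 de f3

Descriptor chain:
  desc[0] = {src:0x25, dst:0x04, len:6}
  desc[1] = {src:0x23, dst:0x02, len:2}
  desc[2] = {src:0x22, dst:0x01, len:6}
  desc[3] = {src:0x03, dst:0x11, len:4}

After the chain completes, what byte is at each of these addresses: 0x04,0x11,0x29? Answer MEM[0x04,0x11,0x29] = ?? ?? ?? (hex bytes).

MEM[0x04,0x11,0x29] = cd 5b d2

#0 dst[0x04+6] := {0xcd,0x18,0xf3,0x51,0xd2,0xde}
#1 dst[0x02+2] := {0x8b,0x5b}
#2 dst[0x01+6] := {0xa6,0x8b,0x5b,0xcd,0x18,0xf3}
#3 dst[0x11+4] := {0x5b,0xcd,0x18,0xf3}
query mem[0x04]=0xcd, mem[0x11]=0x5b, mem[0x29]=0xd2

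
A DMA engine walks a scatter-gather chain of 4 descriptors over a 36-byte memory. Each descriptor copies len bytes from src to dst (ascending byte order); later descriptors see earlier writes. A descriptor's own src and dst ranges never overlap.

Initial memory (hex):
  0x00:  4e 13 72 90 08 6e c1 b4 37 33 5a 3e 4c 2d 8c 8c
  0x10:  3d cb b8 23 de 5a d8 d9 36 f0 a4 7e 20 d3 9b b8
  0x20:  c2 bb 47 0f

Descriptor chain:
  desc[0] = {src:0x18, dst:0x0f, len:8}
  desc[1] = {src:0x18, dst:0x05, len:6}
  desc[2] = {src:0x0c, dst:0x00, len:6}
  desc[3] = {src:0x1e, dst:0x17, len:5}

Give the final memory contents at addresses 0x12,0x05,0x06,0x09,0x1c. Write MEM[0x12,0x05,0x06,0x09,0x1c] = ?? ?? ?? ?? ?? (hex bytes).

MEM[0x12,0x05,0x06,0x09,0x1c] = 7e a4 f0 20 20

  after D0: wrote 8B at 0x0f = 36f0a47e20d39bb8
  after D1: wrote 6B at 0x05 = 36f0a47e20d3
  after D2: wrote 6B at 0x00 = 4c2d8c36f0a4
  after D3: wrote 5B at 0x17 = 9bb8c2bb47
query mem[0x12]=0x7e, mem[0x05]=0xa4, mem[0x06]=0xf0, mem[0x09]=0x20, mem[0x1c]=0x20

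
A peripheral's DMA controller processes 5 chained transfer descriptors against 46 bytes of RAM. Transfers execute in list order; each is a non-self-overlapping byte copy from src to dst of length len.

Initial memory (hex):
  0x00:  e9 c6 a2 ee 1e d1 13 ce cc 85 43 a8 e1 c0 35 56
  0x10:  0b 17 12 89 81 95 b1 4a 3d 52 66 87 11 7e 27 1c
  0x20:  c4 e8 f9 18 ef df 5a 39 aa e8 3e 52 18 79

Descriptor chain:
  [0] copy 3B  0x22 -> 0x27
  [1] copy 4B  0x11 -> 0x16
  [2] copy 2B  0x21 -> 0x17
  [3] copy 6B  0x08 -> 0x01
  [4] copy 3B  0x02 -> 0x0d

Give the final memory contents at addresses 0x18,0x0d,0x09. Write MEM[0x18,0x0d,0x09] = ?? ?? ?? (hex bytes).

#0 dst[0x27+3] := {0xf9,0x18,0xef}
#1 dst[0x16+4] := {0x17,0x12,0x89,0x81}
#2 dst[0x17+2] := {0xe8,0xf9}
#3 dst[0x01+6] := {0xcc,0x85,0x43,0xa8,0xe1,0xc0}
#4 dst[0x0d+3] := {0x85,0x43,0xa8}
query mem[0x18]=0xf9, mem[0x0d]=0x85, mem[0x09]=0x85

MEM[0x18,0x0d,0x09] = f9 85 85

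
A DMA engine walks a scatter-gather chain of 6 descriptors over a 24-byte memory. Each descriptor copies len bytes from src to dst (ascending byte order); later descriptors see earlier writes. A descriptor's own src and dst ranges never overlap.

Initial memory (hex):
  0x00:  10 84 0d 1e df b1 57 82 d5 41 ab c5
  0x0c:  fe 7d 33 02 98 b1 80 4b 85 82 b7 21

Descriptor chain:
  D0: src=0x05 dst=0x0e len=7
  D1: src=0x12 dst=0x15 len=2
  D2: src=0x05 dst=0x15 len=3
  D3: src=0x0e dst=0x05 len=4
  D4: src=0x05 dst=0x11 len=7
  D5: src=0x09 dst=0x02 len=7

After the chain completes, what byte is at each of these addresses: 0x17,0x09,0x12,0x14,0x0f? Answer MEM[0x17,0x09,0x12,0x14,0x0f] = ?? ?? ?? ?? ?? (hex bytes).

MEM[0x17,0x09,0x12,0x14,0x0f] = c5 41 57 d5 57

  after D0: wrote 7B at 0x0e = b15782d541abc5
  after D1: wrote 2B at 0x15 = 41ab
  after D2: wrote 3B at 0x15 = b15782
  after D3: wrote 4B at 0x05 = b15782d5
  after D4: wrote 7B at 0x11 = b15782d541abc5
  after D5: wrote 7B at 0x02 = 41abc5fe7db157
query mem[0x17]=0xc5, mem[0x09]=0x41, mem[0x12]=0x57, mem[0x14]=0xd5, mem[0x0f]=0x57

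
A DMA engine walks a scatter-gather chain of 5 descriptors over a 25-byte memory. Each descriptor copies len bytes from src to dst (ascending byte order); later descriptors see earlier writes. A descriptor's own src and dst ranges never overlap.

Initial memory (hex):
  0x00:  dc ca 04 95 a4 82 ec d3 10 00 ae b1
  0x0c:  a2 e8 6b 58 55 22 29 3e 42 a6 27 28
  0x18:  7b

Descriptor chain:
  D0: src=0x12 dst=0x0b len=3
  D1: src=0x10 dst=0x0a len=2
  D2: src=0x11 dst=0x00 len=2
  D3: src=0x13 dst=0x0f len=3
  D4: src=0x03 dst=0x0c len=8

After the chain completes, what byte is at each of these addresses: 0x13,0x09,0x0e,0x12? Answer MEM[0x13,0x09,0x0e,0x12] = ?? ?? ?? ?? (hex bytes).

D0: mem[0x0b..0x0d] <- [29 3e 42]
D1: mem[0x0a..0x0b] <- [55 22]
D2: mem[0x00..0x01] <- [22 29]
D3: mem[0x0f..0x11] <- [3e 42 a6]
D4: mem[0x0c..0x13] <- [95 a4 82 ec d3 10 00 55]
query mem[0x13]=0x55, mem[0x09]=0x00, mem[0x0e]=0x82, mem[0x12]=0x00

MEM[0x13,0x09,0x0e,0x12] = 55 00 82 00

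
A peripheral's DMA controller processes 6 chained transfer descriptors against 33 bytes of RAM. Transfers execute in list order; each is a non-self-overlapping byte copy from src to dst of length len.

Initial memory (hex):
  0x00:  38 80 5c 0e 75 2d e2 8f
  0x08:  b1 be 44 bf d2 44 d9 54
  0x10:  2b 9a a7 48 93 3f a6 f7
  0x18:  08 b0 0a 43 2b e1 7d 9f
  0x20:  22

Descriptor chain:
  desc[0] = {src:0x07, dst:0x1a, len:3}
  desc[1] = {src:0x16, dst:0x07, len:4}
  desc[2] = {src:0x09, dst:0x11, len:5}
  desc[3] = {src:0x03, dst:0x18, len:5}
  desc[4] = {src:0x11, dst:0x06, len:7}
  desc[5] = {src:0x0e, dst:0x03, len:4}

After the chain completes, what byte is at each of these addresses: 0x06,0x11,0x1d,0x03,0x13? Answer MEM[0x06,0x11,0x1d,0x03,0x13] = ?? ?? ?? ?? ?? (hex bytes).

  after D0: wrote 3B at 0x1a = 8fb1be
  after D1: wrote 4B at 0x07 = a6f708b0
  after D2: wrote 5B at 0x11 = 08b0bfd244
  after D3: wrote 5B at 0x18 = 0e752de2a6
  after D4: wrote 7B at 0x06 = 08b0bfd244a6f7
  after D5: wrote 4B at 0x03 = d9542b08
query mem[0x06]=0x08, mem[0x11]=0x08, mem[0x1d]=0xe1, mem[0x03]=0xd9, mem[0x13]=0xbf

MEM[0x06,0x11,0x1d,0x03,0x13] = 08 08 e1 d9 bf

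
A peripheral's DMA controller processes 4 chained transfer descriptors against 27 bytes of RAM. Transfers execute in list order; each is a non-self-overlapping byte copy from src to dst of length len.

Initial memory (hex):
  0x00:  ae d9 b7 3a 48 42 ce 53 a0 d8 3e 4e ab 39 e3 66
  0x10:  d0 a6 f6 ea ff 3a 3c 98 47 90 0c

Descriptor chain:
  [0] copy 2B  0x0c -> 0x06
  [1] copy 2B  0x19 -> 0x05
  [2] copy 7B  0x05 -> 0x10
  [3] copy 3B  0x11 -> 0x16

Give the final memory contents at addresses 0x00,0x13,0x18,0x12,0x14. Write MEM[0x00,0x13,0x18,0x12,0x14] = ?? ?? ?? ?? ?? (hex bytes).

D0: mem[0x06..0x07] <- [ab 39]
D1: mem[0x05..0x06] <- [90 0c]
D2: mem[0x10..0x16] <- [90 0c 39 a0 d8 3e 4e]
D3: mem[0x16..0x18] <- [0c 39 a0]
query mem[0x00]=0xae, mem[0x13]=0xa0, mem[0x18]=0xa0, mem[0x12]=0x39, mem[0x14]=0xd8

MEM[0x00,0x13,0x18,0x12,0x14] = ae a0 a0 39 d8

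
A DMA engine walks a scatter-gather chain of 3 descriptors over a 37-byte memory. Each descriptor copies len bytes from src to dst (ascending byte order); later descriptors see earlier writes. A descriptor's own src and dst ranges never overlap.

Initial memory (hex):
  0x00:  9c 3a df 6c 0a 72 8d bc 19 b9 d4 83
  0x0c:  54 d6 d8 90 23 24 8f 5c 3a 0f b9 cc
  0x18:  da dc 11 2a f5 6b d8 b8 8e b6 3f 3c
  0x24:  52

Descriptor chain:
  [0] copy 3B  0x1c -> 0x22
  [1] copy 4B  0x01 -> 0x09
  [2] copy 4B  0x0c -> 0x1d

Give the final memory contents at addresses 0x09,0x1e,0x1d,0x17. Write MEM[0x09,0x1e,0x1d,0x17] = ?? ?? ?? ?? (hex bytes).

#0 dst[0x22+3] := {0xf5,0x6b,0xd8}
#1 dst[0x09+4] := {0x3a,0xdf,0x6c,0x0a}
#2 dst[0x1d+4] := {0x0a,0xd6,0xd8,0x90}
query mem[0x09]=0x3a, mem[0x1e]=0xd6, mem[0x1d]=0x0a, mem[0x17]=0xcc

MEM[0x09,0x1e,0x1d,0x17] = 3a d6 0a cc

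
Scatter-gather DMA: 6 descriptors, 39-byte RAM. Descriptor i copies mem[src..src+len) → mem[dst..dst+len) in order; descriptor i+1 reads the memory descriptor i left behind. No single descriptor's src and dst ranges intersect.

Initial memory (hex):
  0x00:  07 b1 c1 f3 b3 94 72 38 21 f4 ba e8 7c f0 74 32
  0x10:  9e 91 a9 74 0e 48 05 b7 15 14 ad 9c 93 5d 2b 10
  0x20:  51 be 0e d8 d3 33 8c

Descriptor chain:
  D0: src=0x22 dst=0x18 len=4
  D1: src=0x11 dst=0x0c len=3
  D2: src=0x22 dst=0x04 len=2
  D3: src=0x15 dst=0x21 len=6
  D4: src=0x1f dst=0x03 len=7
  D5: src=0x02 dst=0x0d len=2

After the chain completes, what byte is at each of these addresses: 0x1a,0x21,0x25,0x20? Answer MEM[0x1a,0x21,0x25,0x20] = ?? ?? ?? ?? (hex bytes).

[0] 0x22->0x18 len=4 : 0e d8 d3 33
[1] 0x11->0x0c len=3 : 91 a9 74
[2] 0x22->0x04 len=2 : 0e d8
[3] 0x15->0x21 len=6 : 48 05 b7 0e d8 d3
[4] 0x1f->0x03 len=7 : 10 51 48 05 b7 0e d8
[5] 0x02->0x0d len=2 : c1 10
query mem[0x1a]=0xd3, mem[0x21]=0x48, mem[0x25]=0xd8, mem[0x20]=0x51

MEM[0x1a,0x21,0x25,0x20] = d3 48 d8 51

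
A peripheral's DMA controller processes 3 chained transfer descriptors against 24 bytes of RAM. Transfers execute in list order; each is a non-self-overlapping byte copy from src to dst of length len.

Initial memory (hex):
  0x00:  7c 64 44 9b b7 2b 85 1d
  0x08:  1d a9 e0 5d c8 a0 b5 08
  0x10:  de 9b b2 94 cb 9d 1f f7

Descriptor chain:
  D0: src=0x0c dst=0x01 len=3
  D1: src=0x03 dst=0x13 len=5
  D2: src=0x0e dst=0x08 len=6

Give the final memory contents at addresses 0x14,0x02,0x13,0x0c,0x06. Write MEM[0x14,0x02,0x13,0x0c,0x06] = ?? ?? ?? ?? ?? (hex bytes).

D0: mem[0x01..0x03] <- [c8 a0 b5]
D1: mem[0x13..0x17] <- [b5 b7 2b 85 1d]
D2: mem[0x08..0x0d] <- [b5 08 de 9b b2 b5]
query mem[0x14]=0xb7, mem[0x02]=0xa0, mem[0x13]=0xb5, mem[0x0c]=0xb2, mem[0x06]=0x85

MEM[0x14,0x02,0x13,0x0c,0x06] = b7 a0 b5 b2 85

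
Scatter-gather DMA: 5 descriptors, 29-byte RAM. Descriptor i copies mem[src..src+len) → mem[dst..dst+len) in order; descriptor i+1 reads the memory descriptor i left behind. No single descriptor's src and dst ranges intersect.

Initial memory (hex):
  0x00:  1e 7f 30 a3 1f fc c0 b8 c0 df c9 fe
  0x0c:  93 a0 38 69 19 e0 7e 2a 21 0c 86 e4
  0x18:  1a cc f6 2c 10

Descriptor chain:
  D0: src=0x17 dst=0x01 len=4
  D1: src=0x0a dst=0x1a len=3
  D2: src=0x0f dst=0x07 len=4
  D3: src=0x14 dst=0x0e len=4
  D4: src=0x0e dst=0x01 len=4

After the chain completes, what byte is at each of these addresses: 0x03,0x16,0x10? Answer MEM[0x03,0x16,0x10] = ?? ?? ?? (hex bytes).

MEM[0x03,0x16,0x10] = 86 86 86

[0] 0x17->0x01 len=4 : e4 1a cc f6
[1] 0x0a->0x1a len=3 : c9 fe 93
[2] 0x0f->0x07 len=4 : 69 19 e0 7e
[3] 0x14->0x0e len=4 : 21 0c 86 e4
[4] 0x0e->0x01 len=4 : 21 0c 86 e4
query mem[0x03]=0x86, mem[0x16]=0x86, mem[0x10]=0x86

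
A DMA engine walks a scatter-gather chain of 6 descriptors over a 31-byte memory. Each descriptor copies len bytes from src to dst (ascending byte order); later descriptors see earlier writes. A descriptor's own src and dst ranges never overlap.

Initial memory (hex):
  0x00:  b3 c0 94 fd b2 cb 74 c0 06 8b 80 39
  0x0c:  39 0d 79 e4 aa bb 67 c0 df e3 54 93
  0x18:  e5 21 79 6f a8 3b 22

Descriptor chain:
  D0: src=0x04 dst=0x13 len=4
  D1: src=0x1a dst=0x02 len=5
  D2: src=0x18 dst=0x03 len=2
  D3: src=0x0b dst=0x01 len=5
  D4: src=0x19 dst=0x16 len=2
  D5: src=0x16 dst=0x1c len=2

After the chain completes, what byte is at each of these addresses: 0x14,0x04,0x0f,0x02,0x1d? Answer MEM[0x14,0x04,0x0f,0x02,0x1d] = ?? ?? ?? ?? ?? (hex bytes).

#0 dst[0x13+4] := {0xb2,0xcb,0x74,0xc0}
#1 dst[0x02+5] := {0x79,0x6f,0xa8,0x3b,0x22}
#2 dst[0x03+2] := {0xe5,0x21}
#3 dst[0x01+5] := {0x39,0x39,0x0d,0x79,0xe4}
#4 dst[0x16+2] := {0x21,0x79}
#5 dst[0x1c+2] := {0x21,0x79}
query mem[0x14]=0xcb, mem[0x04]=0x79, mem[0x0f]=0xe4, mem[0x02]=0x39, mem[0x1d]=0x79

MEM[0x14,0x04,0x0f,0x02,0x1d] = cb 79 e4 39 79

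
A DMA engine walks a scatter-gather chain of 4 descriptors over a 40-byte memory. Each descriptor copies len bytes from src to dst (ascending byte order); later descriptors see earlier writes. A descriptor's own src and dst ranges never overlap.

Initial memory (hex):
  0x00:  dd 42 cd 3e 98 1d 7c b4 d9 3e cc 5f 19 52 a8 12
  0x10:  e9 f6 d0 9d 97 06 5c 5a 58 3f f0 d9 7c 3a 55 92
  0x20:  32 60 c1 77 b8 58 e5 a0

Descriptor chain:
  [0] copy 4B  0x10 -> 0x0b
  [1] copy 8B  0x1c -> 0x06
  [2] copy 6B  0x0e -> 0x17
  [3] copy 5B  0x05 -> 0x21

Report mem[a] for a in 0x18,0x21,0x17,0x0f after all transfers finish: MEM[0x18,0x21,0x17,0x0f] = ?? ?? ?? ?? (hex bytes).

[0] 0x10->0x0b len=4 : e9 f6 d0 9d
[1] 0x1c->0x06 len=8 : 7c 3a 55 92 32 60 c1 77
[2] 0x0e->0x17 len=6 : 9d 12 e9 f6 d0 9d
[3] 0x05->0x21 len=5 : 1d 7c 3a 55 92
query mem[0x18]=0x12, mem[0x21]=0x1d, mem[0x17]=0x9d, mem[0x0f]=0x12

MEM[0x18,0x21,0x17,0x0f] = 12 1d 9d 12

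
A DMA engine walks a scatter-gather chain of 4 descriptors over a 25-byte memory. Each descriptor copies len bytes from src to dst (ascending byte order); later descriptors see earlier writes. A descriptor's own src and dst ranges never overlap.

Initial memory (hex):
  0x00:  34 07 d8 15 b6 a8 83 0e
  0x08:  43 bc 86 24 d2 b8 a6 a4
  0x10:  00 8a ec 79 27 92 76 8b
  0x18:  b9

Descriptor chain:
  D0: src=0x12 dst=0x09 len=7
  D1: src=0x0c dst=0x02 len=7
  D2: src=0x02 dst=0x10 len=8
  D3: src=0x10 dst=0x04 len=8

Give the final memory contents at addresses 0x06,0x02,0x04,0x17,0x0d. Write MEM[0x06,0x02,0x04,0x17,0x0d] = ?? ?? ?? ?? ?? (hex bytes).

MEM[0x06,0x02,0x04,0x17,0x0d] = 8b 92 92 ec 76

#0 dst[0x09+7] := {0xec,0x79,0x27,0x92,0x76,0x8b,0xb9}
#1 dst[0x02+7] := {0x92,0x76,0x8b,0xb9,0x00,0x8a,0xec}
#2 dst[0x10+8] := {0x92,0x76,0x8b,0xb9,0x00,0x8a,0xec,0xec}
#3 dst[0x04+8] := {0x92,0x76,0x8b,0xb9,0x00,0x8a,0xec,0xec}
query mem[0x06]=0x8b, mem[0x02]=0x92, mem[0x04]=0x92, mem[0x17]=0xec, mem[0x0d]=0x76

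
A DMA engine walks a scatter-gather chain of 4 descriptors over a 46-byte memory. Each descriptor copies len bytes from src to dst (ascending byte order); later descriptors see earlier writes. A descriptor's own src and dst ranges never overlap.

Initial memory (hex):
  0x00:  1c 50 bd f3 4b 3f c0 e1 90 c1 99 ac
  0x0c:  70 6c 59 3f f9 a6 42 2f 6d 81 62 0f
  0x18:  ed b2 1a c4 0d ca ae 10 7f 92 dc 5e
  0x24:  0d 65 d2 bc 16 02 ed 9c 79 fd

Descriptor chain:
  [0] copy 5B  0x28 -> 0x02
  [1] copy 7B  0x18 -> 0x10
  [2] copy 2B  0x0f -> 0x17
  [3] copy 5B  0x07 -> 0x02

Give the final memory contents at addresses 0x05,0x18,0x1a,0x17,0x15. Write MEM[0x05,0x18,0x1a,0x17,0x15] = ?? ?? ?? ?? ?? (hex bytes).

MEM[0x05,0x18,0x1a,0x17,0x15] = 99 ed 1a 3f ca

D0: mem[0x02..0x06] <- [16 02 ed 9c 79]
D1: mem[0x10..0x16] <- [ed b2 1a c4 0d ca ae]
D2: mem[0x17..0x18] <- [3f ed]
D3: mem[0x02..0x06] <- [e1 90 c1 99 ac]
query mem[0x05]=0x99, mem[0x18]=0xed, mem[0x1a]=0x1a, mem[0x17]=0x3f, mem[0x15]=0xca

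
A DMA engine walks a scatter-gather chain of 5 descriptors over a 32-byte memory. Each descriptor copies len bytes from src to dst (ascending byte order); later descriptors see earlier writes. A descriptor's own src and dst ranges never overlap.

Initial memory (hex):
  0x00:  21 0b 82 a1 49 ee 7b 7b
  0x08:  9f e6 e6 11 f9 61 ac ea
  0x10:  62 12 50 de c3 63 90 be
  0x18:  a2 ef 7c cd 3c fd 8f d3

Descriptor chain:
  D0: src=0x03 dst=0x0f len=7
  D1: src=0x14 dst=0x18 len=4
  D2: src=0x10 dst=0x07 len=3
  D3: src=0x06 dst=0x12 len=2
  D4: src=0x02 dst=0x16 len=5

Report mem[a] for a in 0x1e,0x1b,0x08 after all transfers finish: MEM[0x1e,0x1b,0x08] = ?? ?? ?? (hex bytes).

  after D0: wrote 7B at 0x0f = a149ee7b7b9fe6
  after D1: wrote 4B at 0x18 = 9fe690be
  after D2: wrote 3B at 0x07 = 49ee7b
  after D3: wrote 2B at 0x12 = 7b49
  after D4: wrote 5B at 0x16 = 82a149ee7b
query mem[0x1e]=0x8f, mem[0x1b]=0xbe, mem[0x08]=0xee

MEM[0x1e,0x1b,0x08] = 8f be ee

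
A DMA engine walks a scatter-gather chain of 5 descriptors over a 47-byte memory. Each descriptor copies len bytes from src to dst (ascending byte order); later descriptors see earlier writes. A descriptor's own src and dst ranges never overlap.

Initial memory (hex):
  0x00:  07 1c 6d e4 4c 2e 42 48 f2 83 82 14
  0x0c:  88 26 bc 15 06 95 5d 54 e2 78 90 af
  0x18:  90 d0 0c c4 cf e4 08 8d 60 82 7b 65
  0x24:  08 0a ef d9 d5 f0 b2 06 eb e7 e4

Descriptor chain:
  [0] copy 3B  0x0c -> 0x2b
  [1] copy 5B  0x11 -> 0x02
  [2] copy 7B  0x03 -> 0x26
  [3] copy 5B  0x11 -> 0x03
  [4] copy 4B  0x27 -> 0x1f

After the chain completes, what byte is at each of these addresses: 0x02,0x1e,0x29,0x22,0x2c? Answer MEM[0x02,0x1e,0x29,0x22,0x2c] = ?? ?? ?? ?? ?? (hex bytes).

MEM[0x02,0x1e,0x29,0x22,0x2c] = 95 08 78 48 83

[0] 0x0c->0x2b len=3 : 88 26 bc
[1] 0x11->0x02 len=5 : 95 5d 54 e2 78
[2] 0x03->0x26 len=7 : 5d 54 e2 78 48 f2 83
[3] 0x11->0x03 len=5 : 95 5d 54 e2 78
[4] 0x27->0x1f len=4 : 54 e2 78 48
query mem[0x02]=0x95, mem[0x1e]=0x08, mem[0x29]=0x78, mem[0x22]=0x48, mem[0x2c]=0x83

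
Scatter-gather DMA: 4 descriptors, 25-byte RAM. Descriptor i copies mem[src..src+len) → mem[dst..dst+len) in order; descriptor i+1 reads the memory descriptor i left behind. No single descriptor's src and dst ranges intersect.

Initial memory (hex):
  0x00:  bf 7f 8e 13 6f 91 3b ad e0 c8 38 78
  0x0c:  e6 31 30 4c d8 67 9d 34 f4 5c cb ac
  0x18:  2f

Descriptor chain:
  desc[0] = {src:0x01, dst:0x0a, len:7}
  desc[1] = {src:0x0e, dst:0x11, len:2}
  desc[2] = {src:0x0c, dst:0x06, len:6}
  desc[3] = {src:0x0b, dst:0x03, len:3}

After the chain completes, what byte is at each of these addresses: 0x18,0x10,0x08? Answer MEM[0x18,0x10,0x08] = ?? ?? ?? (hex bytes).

[0] 0x01->0x0a len=7 : 7f 8e 13 6f 91 3b ad
[1] 0x0e->0x11 len=2 : 91 3b
[2] 0x0c->0x06 len=6 : 13 6f 91 3b ad 91
[3] 0x0b->0x03 len=3 : 91 13 6f
query mem[0x18]=0x2f, mem[0x10]=0xad, mem[0x08]=0x91

MEM[0x18,0x10,0x08] = 2f ad 91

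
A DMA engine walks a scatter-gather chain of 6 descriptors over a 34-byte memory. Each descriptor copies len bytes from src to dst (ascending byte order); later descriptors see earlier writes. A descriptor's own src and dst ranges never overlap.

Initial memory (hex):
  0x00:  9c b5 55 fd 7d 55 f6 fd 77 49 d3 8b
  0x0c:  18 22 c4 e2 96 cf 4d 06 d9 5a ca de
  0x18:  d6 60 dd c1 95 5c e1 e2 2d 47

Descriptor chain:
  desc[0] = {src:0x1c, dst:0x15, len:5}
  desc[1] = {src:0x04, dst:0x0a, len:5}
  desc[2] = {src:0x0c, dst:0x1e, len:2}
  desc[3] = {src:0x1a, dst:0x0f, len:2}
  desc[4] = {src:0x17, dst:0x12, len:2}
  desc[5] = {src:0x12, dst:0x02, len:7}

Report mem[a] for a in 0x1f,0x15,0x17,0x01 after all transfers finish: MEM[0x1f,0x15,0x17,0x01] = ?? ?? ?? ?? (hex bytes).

D0: mem[0x15..0x19] <- [95 5c e1 e2 2d]
D1: mem[0x0a..0x0e] <- [7d 55 f6 fd 77]
D2: mem[0x1e..0x1f] <- [f6 fd]
D3: mem[0x0f..0x10] <- [dd c1]
D4: mem[0x12..0x13] <- [e1 e2]
D5: mem[0x02..0x08] <- [e1 e2 d9 95 5c e1 e2]
query mem[0x1f]=0xfd, mem[0x15]=0x95, mem[0x17]=0xe1, mem[0x01]=0xb5

MEM[0x1f,0x15,0x17,0x01] = fd 95 e1 b5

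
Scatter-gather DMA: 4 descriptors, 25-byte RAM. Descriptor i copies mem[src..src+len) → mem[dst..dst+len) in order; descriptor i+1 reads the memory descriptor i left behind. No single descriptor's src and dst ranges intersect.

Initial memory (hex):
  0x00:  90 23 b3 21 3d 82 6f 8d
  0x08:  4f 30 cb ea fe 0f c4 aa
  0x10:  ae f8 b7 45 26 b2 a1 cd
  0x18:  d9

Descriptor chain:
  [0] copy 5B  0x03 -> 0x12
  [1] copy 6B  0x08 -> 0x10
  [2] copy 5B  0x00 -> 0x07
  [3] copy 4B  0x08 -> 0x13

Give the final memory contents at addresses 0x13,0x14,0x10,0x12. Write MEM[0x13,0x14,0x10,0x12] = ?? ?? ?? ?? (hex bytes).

MEM[0x13,0x14,0x10,0x12] = 23 b3 4f cb

  after D0: wrote 5B at 0x12 = 213d826f8d
  after D1: wrote 6B at 0x10 = 4f30cbeafe0f
  after D2: wrote 5B at 0x07 = 9023b3213d
  after D3: wrote 4B at 0x13 = 23b3213d
query mem[0x13]=0x23, mem[0x14]=0xb3, mem[0x10]=0x4f, mem[0x12]=0xcb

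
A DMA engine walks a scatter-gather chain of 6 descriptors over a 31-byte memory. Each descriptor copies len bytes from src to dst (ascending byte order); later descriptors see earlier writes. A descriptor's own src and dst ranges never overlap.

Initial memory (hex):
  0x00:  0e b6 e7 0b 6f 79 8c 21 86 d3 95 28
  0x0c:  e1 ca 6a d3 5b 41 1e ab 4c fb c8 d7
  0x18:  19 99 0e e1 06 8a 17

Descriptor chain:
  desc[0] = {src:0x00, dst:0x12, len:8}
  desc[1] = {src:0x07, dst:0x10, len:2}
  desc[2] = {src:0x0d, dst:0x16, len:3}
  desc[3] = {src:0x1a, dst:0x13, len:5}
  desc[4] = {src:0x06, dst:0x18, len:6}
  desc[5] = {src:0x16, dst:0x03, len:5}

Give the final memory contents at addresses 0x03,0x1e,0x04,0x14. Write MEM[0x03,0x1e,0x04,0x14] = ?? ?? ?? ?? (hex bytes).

  after D0: wrote 8B at 0x12 = 0eb6e70b6f798c21
  after D1: wrote 2B at 0x10 = 2186
  after D2: wrote 3B at 0x16 = ca6ad3
  after D3: wrote 5B at 0x13 = 0ee1068a17
  after D4: wrote 6B at 0x18 = 8c2186d39528
  after D5: wrote 5B at 0x03 = 8a178c2186
query mem[0x03]=0x8a, mem[0x1e]=0x17, mem[0x04]=0x17, mem[0x14]=0xe1

MEM[0x03,0x1e,0x04,0x14] = 8a 17 17 e1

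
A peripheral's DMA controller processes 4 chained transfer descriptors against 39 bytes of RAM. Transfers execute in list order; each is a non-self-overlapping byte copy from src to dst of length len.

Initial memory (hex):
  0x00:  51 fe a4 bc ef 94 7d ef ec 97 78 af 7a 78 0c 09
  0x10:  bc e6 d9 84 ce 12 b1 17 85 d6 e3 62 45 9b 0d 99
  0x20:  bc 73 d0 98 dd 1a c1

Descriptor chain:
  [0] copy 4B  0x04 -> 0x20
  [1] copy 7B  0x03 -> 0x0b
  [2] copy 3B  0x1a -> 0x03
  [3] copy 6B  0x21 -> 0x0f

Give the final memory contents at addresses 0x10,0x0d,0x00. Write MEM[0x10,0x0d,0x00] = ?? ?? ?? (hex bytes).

MEM[0x10,0x0d,0x00] = 7d 94 51

#0 dst[0x20+4] := {0xef,0x94,0x7d,0xef}
#1 dst[0x0b+7] := {0xbc,0xef,0x94,0x7d,0xef,0xec,0x97}
#2 dst[0x03+3] := {0xe3,0x62,0x45}
#3 dst[0x0f+6] := {0x94,0x7d,0xef,0xdd,0x1a,0xc1}
query mem[0x10]=0x7d, mem[0x0d]=0x94, mem[0x00]=0x51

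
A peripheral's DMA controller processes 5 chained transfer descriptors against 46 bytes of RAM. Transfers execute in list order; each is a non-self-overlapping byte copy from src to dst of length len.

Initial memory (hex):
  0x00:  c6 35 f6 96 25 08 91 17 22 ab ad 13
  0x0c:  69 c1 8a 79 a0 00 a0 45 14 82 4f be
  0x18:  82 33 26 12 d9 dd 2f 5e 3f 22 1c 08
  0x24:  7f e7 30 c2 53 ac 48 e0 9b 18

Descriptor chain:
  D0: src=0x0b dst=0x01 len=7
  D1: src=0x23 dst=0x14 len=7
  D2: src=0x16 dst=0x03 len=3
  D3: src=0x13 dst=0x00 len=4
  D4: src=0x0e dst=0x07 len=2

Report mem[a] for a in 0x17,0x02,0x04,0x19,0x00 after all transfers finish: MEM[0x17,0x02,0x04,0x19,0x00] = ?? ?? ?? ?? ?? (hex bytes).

D0: mem[0x01..0x07] <- [13 69 c1 8a 79 a0 00]
D1: mem[0x14..0x1a] <- [08 7f e7 30 c2 53 ac]
D2: mem[0x03..0x05] <- [e7 30 c2]
D3: mem[0x00..0x03] <- [45 08 7f e7]
D4: mem[0x07..0x08] <- [8a 79]
query mem[0x17]=0x30, mem[0x02]=0x7f, mem[0x04]=0x30, mem[0x19]=0x53, mem[0x00]=0x45

MEM[0x17,0x02,0x04,0x19,0x00] = 30 7f 30 53 45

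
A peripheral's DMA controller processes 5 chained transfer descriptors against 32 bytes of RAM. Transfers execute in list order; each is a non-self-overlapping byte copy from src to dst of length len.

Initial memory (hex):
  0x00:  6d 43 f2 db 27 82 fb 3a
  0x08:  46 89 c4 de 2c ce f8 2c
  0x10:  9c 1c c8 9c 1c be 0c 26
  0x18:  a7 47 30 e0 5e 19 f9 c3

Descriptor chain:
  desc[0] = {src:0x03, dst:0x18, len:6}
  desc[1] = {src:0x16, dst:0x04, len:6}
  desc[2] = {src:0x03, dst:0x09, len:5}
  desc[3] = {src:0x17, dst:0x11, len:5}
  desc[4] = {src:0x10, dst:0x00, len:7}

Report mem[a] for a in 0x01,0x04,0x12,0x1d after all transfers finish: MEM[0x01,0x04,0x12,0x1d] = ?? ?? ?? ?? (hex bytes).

MEM[0x01,0x04,0x12,0x1d] = 26 82 db 46

D0: mem[0x18..0x1d] <- [db 27 82 fb 3a 46]
D1: mem[0x04..0x09] <- [0c 26 db 27 82 fb]
D2: mem[0x09..0x0d] <- [db 0c 26 db 27]
D3: mem[0x11..0x15] <- [26 db 27 82 fb]
D4: mem[0x00..0x06] <- [9c 26 db 27 82 fb 0c]
query mem[0x01]=0x26, mem[0x04]=0x82, mem[0x12]=0xdb, mem[0x1d]=0x46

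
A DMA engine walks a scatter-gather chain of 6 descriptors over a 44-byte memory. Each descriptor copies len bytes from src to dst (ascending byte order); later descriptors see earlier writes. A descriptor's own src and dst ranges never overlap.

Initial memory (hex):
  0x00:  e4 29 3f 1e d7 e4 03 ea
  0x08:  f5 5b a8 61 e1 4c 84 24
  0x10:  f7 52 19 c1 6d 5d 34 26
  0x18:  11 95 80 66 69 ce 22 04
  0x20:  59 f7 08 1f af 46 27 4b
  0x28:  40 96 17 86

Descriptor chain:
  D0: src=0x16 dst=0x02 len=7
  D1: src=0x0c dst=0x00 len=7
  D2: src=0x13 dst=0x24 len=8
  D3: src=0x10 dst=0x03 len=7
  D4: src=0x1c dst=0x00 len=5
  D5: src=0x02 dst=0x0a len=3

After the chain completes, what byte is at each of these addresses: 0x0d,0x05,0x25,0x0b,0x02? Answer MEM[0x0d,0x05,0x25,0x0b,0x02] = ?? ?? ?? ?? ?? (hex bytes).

MEM[0x0d,0x05,0x25,0x0b,0x02] = 4c 19 6d 04 22

D0: mem[0x02..0x08] <- [34 26 11 95 80 66 69]
D1: mem[0x00..0x06] <- [e1 4c 84 24 f7 52 19]
D2: mem[0x24..0x2b] <- [c1 6d 5d 34 26 11 95 80]
D3: mem[0x03..0x09] <- [f7 52 19 c1 6d 5d 34]
D4: mem[0x00..0x04] <- [69 ce 22 04 59]
D5: mem[0x0a..0x0c] <- [22 04 59]
query mem[0x0d]=0x4c, mem[0x05]=0x19, mem[0x25]=0x6d, mem[0x0b]=0x04, mem[0x02]=0x22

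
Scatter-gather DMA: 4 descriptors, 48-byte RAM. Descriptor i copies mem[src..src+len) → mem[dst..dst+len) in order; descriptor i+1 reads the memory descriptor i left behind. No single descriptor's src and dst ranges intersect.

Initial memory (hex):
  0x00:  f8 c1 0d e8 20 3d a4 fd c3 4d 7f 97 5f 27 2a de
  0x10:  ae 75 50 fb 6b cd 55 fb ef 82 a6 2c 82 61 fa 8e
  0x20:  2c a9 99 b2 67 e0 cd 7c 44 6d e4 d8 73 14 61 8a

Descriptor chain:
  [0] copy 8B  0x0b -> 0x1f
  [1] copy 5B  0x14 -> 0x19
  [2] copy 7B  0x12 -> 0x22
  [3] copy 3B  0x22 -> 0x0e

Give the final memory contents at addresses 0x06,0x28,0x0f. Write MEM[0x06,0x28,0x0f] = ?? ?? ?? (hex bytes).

#0 dst[0x1f+8] := {0x97,0x5f,0x27,0x2a,0xde,0xae,0x75,0x50}
#1 dst[0x19+5] := {0x6b,0xcd,0x55,0xfb,0xef}
#2 dst[0x22+7] := {0x50,0xfb,0x6b,0xcd,0x55,0xfb,0xef}
#3 dst[0x0e+3] := {0x50,0xfb,0x6b}
query mem[0x06]=0xa4, mem[0x28]=0xef, mem[0x0f]=0xfb

MEM[0x06,0x28,0x0f] = a4 ef fb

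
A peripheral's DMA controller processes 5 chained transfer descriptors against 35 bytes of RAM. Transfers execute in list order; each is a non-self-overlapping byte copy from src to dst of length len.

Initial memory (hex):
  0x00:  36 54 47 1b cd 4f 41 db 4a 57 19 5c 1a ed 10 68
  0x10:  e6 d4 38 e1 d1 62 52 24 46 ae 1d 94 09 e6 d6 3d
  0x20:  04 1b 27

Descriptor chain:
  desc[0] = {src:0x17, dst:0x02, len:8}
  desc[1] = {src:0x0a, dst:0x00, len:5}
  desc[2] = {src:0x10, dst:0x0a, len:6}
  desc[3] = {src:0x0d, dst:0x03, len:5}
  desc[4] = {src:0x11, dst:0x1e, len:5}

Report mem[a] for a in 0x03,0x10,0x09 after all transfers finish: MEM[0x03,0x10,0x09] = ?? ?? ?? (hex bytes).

  after D0: wrote 8B at 0x02 = 2446ae1d9409e6d6
  after D1: wrote 5B at 0x00 = 195c1aed10
  after D2: wrote 6B at 0x0a = e6d438e1d162
  after D3: wrote 5B at 0x03 = e1d162e6d4
  after D4: wrote 5B at 0x1e = d438e1d162
query mem[0x03]=0xe1, mem[0x10]=0xe6, mem[0x09]=0xd6

MEM[0x03,0x10,0x09] = e1 e6 d6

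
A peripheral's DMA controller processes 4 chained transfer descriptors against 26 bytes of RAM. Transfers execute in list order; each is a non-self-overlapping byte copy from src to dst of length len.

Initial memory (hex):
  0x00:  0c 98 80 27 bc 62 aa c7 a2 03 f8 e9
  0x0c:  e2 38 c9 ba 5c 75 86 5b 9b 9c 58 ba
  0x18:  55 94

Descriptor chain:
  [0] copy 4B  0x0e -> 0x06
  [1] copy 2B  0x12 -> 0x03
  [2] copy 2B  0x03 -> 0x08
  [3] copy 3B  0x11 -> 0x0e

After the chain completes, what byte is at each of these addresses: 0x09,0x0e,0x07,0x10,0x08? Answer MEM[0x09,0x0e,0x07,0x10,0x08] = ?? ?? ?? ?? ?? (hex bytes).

MEM[0x09,0x0e,0x07,0x10,0x08] = 5b 75 ba 5b 86

[0] 0x0e->0x06 len=4 : c9 ba 5c 75
[1] 0x12->0x03 len=2 : 86 5b
[2] 0x03->0x08 len=2 : 86 5b
[3] 0x11->0x0e len=3 : 75 86 5b
query mem[0x09]=0x5b, mem[0x0e]=0x75, mem[0x07]=0xba, mem[0x10]=0x5b, mem[0x08]=0x86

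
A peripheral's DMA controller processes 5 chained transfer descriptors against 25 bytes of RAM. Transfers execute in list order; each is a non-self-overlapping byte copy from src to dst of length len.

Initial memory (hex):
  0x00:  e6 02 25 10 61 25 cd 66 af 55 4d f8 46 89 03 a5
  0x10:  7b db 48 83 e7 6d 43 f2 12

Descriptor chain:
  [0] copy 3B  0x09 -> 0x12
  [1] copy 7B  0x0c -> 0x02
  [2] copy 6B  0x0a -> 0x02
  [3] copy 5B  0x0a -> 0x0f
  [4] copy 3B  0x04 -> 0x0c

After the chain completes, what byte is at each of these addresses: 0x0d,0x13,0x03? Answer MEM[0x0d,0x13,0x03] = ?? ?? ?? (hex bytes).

[0] 0x09->0x12 len=3 : 55 4d f8
[1] 0x0c->0x02 len=7 : 46 89 03 a5 7b db 55
[2] 0x0a->0x02 len=6 : 4d f8 46 89 03 a5
[3] 0x0a->0x0f len=5 : 4d f8 46 89 03
[4] 0x04->0x0c len=3 : 46 89 03
query mem[0x0d]=0x89, mem[0x13]=0x03, mem[0x03]=0xf8

MEM[0x0d,0x13,0x03] = 89 03 f8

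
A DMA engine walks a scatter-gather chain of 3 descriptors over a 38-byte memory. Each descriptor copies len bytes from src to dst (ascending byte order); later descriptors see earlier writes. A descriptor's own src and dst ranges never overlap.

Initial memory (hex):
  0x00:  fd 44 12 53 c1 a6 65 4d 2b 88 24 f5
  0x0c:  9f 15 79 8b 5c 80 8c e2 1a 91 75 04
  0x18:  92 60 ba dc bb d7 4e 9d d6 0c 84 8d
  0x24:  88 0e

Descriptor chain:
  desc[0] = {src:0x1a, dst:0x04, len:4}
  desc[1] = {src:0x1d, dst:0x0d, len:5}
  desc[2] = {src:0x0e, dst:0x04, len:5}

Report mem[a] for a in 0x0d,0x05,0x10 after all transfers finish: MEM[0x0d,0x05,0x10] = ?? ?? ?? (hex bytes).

  after D0: wrote 4B at 0x04 = badcbbd7
  after D1: wrote 5B at 0x0d = d74e9dd60c
  after D2: wrote 5B at 0x04 = 4e9dd60c8c
query mem[0x0d]=0xd7, mem[0x05]=0x9d, mem[0x10]=0xd6

MEM[0x0d,0x05,0x10] = d7 9d d6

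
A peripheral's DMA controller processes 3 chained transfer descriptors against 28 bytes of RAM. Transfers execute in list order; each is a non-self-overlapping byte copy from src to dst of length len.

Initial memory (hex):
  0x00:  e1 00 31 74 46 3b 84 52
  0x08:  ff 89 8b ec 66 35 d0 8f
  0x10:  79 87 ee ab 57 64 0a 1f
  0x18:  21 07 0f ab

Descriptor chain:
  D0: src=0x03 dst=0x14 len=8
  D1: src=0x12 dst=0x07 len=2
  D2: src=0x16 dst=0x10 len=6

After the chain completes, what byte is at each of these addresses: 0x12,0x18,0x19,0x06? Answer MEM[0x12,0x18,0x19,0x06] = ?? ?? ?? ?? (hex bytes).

[0] 0x03->0x14 len=8 : 74 46 3b 84 52 ff 89 8b
[1] 0x12->0x07 len=2 : ee ab
[2] 0x16->0x10 len=6 : 3b 84 52 ff 89 8b
query mem[0x12]=0x52, mem[0x18]=0x52, mem[0x19]=0xff, mem[0x06]=0x84

MEM[0x12,0x18,0x19,0x06] = 52 52 ff 84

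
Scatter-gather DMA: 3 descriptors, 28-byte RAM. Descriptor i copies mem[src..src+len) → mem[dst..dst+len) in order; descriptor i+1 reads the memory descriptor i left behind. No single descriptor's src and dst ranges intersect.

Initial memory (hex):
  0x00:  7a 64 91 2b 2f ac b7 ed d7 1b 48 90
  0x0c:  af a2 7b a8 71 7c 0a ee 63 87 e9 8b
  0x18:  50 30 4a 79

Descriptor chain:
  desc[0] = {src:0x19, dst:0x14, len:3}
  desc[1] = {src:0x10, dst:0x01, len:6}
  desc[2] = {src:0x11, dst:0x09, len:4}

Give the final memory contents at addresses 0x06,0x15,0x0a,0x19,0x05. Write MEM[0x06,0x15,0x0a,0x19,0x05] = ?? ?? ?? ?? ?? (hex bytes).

MEM[0x06,0x15,0x0a,0x19,0x05] = 4a 4a 0a 30 30

  after D0: wrote 3B at 0x14 = 304a79
  after D1: wrote 6B at 0x01 = 717c0aee304a
  after D2: wrote 4B at 0x09 = 7c0aee30
query mem[0x06]=0x4a, mem[0x15]=0x4a, mem[0x0a]=0x0a, mem[0x19]=0x30, mem[0x05]=0x30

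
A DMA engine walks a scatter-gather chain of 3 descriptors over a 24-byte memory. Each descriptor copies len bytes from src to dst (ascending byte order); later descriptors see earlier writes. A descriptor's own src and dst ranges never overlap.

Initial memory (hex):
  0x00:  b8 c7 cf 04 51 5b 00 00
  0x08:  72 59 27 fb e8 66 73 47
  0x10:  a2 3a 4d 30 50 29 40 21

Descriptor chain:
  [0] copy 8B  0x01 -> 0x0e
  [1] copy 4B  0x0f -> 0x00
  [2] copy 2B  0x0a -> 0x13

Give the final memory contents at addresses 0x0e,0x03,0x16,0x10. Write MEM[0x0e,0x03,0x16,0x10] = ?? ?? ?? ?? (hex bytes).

D0: mem[0x0e..0x15] <- [c7 cf 04 51 5b 00 00 72]
D1: mem[0x00..0x03] <- [cf 04 51 5b]
D2: mem[0x13..0x14] <- [27 fb]
query mem[0x0e]=0xc7, mem[0x03]=0x5b, mem[0x16]=0x40, mem[0x10]=0x04

MEM[0x0e,0x03,0x16,0x10] = c7 5b 40 04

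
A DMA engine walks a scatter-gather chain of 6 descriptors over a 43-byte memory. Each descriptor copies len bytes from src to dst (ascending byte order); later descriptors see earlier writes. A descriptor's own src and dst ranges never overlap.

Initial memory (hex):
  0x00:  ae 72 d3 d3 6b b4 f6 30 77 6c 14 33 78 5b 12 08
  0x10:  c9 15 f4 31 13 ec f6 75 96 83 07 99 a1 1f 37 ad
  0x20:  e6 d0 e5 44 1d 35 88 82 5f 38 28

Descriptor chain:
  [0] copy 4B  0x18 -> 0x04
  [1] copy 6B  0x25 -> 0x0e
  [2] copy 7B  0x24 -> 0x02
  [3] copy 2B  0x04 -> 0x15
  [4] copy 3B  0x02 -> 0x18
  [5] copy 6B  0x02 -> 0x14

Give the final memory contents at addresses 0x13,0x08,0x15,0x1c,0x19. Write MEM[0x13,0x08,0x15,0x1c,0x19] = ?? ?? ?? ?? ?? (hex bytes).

MEM[0x13,0x08,0x15,0x1c,0x19] = 28 28 35 a1 38

  after D0: wrote 4B at 0x04 = 96830799
  after D1: wrote 6B at 0x0e = 3588825f3828
  after D2: wrote 7B at 0x02 = 1d3588825f3828
  after D3: wrote 2B at 0x15 = 8882
  after D4: wrote 3B at 0x18 = 1d3588
  after D5: wrote 6B at 0x14 = 1d3588825f38
query mem[0x13]=0x28, mem[0x08]=0x28, mem[0x15]=0x35, mem[0x1c]=0xa1, mem[0x19]=0x38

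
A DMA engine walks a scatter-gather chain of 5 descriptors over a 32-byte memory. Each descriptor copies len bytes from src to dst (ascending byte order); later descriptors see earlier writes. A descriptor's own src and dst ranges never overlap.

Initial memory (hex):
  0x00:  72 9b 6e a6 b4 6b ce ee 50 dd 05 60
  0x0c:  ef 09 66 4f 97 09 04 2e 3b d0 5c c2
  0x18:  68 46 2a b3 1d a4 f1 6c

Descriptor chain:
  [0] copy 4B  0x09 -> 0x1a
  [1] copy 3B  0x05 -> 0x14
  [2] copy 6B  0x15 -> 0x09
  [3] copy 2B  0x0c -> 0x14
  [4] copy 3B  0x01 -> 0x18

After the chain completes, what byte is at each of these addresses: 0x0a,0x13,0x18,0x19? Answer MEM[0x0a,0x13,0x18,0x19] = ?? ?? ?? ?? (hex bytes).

  after D0: wrote 4B at 0x1a = dd0560ef
  after D1: wrote 3B at 0x14 = 6bceee
  after D2: wrote 6B at 0x09 = ceeec26846dd
  after D3: wrote 2B at 0x14 = 6846
  after D4: wrote 3B at 0x18 = 9b6ea6
query mem[0x0a]=0xee, mem[0x13]=0x2e, mem[0x18]=0x9b, mem[0x19]=0x6e

MEM[0x0a,0x13,0x18,0x19] = ee 2e 9b 6e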